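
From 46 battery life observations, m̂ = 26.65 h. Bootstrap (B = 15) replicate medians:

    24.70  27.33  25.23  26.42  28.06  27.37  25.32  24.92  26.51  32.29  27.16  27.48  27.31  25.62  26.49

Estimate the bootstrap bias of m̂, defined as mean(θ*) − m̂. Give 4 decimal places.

bias = +0.1640

mean(θ*) = (24.70 + 27.33 + 25.23 + 26.42 + 28.06 + 27.37 + 25.32 + 24.92 + 26.51 + 32.29 + 27.16 + 27.48 + 27.31 + 25.62 + 26.49) / 15 = 26.81400
bias = 26.81400 − 26.65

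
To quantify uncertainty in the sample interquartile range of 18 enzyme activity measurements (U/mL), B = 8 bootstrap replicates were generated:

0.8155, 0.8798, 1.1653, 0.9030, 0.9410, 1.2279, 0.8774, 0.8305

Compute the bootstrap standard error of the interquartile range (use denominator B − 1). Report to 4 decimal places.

Bootstrap SE is the standard deviation of the 8 replicate interquartile ranges.
Mean of replicates: (0.8155 + 0.8798 + 1.1653 + 0.9030 + 0.9410 + 1.2279 + 0.8774 + 0.8305) / 8 = 7.64040 / 8 = 0.95505
Sum of squared deviations: (−0.13955)² + (−0.07525)² + (+0.21025)² + (−0.05205)² + (−0.01405)² + (+0.27285)² + (−0.07765)² + (−0.12455)² = 0.16824
Variance = 0.16824 / 7 = 0.02403
SE* = √0.02403

SE* = 0.1550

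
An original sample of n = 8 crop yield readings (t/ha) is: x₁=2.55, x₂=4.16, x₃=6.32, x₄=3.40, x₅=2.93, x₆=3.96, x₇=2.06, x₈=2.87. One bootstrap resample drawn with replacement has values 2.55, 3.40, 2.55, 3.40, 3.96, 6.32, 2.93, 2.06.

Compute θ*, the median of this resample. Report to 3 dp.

Sorted: 2.06, 2.55, 2.55, 2.93, 3.40, 3.40, 3.96, 6.32
Median = average of the two middle values = 3.165

θ* = 3.165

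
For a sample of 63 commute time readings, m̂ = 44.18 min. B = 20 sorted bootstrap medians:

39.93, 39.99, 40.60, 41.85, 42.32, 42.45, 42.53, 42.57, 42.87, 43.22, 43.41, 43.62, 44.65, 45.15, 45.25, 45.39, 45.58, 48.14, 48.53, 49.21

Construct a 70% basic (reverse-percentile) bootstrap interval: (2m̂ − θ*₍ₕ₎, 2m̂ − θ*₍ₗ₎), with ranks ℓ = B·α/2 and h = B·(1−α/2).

(42.78, 47.76)

Percentile endpoints at ranks 3 and 17: θ*₍3₎ = 40.60, θ*₍17₎ = 45.58.
Basic interval reflects these around m̂:
  lower = 2 × 44.18 − 45.58 = 42.78
  upper = 2 × 44.18 − 40.60 = 47.76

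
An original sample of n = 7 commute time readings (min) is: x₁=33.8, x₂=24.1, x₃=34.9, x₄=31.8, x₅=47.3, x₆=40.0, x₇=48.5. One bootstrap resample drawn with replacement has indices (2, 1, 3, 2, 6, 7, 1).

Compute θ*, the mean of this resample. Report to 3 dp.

θ* = 34.171

Resample values: 24.1, 33.8, 34.9, 24.1, 40.0, 48.5, 33.8.
Mean = (24.1 + 33.8 + 34.9 + 24.1 + 40.0 + 48.5 + 33.8) / 7 = 239.20 / 7 = 34.171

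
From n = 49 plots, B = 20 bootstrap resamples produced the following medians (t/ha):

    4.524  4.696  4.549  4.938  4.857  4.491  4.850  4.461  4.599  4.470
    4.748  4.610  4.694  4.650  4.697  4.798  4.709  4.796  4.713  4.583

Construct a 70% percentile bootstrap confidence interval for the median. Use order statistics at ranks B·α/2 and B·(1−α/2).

(4.491, 4.798)

Sorted replicates: 4.461, 4.470, 4.491, 4.524, 4.549, 4.583, 4.599, 4.610, 4.650, 4.694, 4.696, 4.697, 4.709, 4.713, 4.748, 4.796, 4.798, 4.850, 4.857, 4.938
α = 0.30; lower rank = 20 × 0.150 = 3; upper rank = 20 × 0.850 = 17.
The 3rd smallest replicate is 4.491; the 17th is 4.798.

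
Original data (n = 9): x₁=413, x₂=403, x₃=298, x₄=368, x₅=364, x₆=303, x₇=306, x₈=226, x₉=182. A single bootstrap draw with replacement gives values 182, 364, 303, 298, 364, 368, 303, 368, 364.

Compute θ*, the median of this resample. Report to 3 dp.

θ* = 364.000

Sorted: 182, 298, 303, 303, 364, 364, 364, 368, 368
Median = middle value = 364.000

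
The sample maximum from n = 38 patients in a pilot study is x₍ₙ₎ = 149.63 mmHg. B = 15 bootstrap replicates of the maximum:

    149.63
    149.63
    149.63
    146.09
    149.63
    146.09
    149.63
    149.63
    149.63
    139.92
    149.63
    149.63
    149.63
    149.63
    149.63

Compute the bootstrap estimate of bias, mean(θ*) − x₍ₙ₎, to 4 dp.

mean(θ*) = (149.63 + 149.63 + 149.63 + 146.09 + 149.63 + 146.09 + 149.63 + 149.63 + 149.63 + 139.92 + 149.63 + 149.63 + 149.63 + 149.63 + 149.63) / 15 = 148.51067
bias = 148.51067 − 149.63

bias = −1.1193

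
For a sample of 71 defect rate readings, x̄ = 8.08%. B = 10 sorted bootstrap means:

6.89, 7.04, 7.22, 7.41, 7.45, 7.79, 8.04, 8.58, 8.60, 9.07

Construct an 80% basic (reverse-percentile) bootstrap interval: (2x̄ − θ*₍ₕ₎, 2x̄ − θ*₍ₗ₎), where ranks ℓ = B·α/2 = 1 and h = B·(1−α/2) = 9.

(7.56, 9.27)

Percentile endpoints at ranks 1 and 9: θ*₍1₎ = 6.89, θ*₍9₎ = 8.60.
Basic interval reflects these around x̄:
  lower = 2 × 8.08 − 8.60 = 7.56
  upper = 2 × 8.08 − 6.89 = 9.27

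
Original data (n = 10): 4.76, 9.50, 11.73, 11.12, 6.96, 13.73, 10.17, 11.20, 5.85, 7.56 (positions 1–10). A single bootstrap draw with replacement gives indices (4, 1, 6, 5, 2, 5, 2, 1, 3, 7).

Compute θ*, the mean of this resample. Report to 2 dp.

θ* = 8.92

Resample values: 11.12, 4.76, 13.73, 6.96, 9.50, 6.96, 9.50, 4.76, 11.73, 10.17.
Mean = (11.12 + 4.76 + 13.73 + 6.96 + 9.50 + 6.96 + 9.50 + 4.76 + 11.73 + 10.17) / 10 = 89.190 / 10 = 8.92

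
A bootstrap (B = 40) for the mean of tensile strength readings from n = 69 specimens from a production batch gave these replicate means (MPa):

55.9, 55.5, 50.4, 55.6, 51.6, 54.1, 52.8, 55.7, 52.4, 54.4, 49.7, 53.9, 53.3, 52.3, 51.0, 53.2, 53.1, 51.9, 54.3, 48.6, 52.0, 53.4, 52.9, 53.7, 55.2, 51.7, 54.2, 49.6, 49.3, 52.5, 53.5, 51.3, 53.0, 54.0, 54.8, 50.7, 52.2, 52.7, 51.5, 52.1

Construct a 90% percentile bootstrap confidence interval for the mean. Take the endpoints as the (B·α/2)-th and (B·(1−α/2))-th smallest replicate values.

(49.3, 55.6)

Sorted replicates: 48.6, 49.3, 49.6, 49.7, 50.4, 50.7, 51.0, 51.3, 51.5, 51.6, 51.7, 51.9, 52.0, 52.1, 52.2, 52.3, 52.4, 52.5, 52.7, 52.8, 52.9, 53.0, 53.1, 53.2, 53.3, 53.4, 53.5, 53.7, 53.9, 54.0, 54.1, 54.2, 54.3, 54.4, 54.8, 55.2, 55.5, 55.6, 55.7, 55.9
α = 0.10; lower rank = 40 × 0.050 = 2; upper rank = 40 × 0.950 = 38.
The 2nd smallest replicate is 49.3; the 38th is 55.6.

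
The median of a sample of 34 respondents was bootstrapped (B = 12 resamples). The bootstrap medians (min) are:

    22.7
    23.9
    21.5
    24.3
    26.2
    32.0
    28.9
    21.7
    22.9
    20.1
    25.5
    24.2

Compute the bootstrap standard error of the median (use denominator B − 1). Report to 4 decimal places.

Bootstrap SE is the standard deviation of the 12 replicate medians.
Mean of replicates: (22.7 + 23.9 + 21.5 + 24.3 + 26.2 + 32.0 + 28.9 + 21.7 + 22.9 + 20.1 + 25.5 + 24.2) / 12 = 293.90000 / 12 = 24.49167
Sum of squared deviations: (−1.79167)² + (−0.59167)² + (−2.99167)² + (−0.19167)² + (+1.70833)² + (+7.50833)² + (+4.40833)² + (−2.79167)² + (−1.59167)² + (−4.39167)² + (+1.00833)² + (−0.29167)² = 121.98917
Variance = 121.98917 / 11 = 11.08992
SE* = √11.08992

SE* = 3.3302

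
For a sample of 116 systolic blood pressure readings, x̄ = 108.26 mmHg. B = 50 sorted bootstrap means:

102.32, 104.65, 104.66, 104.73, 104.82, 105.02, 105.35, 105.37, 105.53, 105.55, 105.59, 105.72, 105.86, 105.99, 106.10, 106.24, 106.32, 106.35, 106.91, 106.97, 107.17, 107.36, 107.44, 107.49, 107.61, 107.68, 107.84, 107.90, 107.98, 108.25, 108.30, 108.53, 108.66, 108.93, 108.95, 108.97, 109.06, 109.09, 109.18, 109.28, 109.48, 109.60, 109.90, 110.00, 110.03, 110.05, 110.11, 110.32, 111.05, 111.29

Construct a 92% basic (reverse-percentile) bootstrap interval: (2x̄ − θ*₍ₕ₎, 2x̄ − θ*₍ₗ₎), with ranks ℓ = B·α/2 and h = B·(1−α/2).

Percentile endpoints at ranks 2 and 48: θ*₍2₎ = 104.65, θ*₍48₎ = 110.32.
Basic interval reflects these around x̄:
  lower = 2 × 108.26 − 110.32 = 106.20
  upper = 2 × 108.26 − 104.65 = 111.87

(106.20, 111.87)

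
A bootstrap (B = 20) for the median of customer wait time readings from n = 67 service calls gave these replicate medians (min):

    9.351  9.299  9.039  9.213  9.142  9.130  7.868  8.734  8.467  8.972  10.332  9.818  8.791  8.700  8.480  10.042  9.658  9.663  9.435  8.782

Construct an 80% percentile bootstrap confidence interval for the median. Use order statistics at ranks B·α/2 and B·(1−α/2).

Sorted replicates: 7.868, 8.467, 8.480, 8.700, 8.734, 8.782, 8.791, 8.972, 9.039, 9.130, 9.142, 9.213, 9.299, 9.351, 9.435, 9.658, 9.663, 9.818, 10.042, 10.332
α = 0.20; lower rank = 20 × 0.100 = 2; upper rank = 20 × 0.900 = 18.
The 2nd smallest replicate is 8.467; the 18th is 9.818.

(8.467, 9.818)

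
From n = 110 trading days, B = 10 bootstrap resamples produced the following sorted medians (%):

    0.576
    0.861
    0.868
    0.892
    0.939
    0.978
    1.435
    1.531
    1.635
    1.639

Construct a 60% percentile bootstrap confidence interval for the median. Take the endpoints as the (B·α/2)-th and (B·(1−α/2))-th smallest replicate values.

α = 0.40; lower rank = 10 × 0.200 = 2; upper rank = 10 × 0.800 = 8.
The 2nd smallest replicate is 0.861; the 8th is 1.531.

(0.861, 1.531)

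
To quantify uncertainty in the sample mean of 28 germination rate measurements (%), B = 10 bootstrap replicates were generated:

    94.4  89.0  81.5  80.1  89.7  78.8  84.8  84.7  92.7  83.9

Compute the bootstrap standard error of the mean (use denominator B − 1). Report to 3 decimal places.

SE* = 5.297

Bootstrap SE is the standard deviation of the 10 replicate means.
Mean of replicates: (94.4 + 89.0 + 81.5 + 80.1 + 89.7 + 78.8 + 84.8 + 84.7 + 92.7 + 83.9) / 10 = 859.6000 / 10 = 85.9600
Sum of squared deviations: (+8.4400)² + (+3.0400)² + (−4.4600)² + (−5.8600)² + (+3.7400)² + (−7.1600)² + (−1.1600)² + (−1.2600)² + (+6.7400)² + (−2.0600)² = 252.5640
Variance = 252.5640 / 9 = 28.0627
SE* = √28.0627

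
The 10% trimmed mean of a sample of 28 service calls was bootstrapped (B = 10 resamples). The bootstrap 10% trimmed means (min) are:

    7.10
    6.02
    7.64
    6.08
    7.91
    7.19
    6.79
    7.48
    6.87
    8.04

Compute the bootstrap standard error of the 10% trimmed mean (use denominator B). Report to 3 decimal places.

Bootstrap SE is the standard deviation of the 10 replicate 10% trimmed means.
Mean of replicates: (7.10 + 6.02 + 7.64 + 6.08 + 7.91 + 7.19 + 6.79 + 7.48 + 6.87 + 8.04) / 10 = 71.1200 / 10 = 7.1120
Sum of squared deviations: (−0.0120)² + (−1.0920)² + (+0.5280)² + (−1.0320)² + (+0.7980)² + (+0.0780)² + (−0.3220)² + (+0.3680)² + (−0.2420)² + (+0.9280)² = 4.3382
Variance = 4.3382 / 10 = 0.4338
SE* = √0.4338

SE* = 0.659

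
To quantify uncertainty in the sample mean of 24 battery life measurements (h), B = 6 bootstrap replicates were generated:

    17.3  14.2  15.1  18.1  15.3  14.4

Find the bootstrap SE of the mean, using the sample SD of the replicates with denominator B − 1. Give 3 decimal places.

SE* = 1.598

Bootstrap SE is the standard deviation of the 6 replicate means.
Mean of replicates: (17.3 + 14.2 + 15.1 + 18.1 + 15.3 + 14.4) / 6 = 94.4000 / 6 = 15.7333
Sum of squared deviations: (+1.5667)² + (−1.5333)² + (−0.6333)² + (+2.3667)² + (−0.4333)² + (−1.3333)² = 12.7733
Variance = 12.7733 / 5 = 2.5547
SE* = √2.5547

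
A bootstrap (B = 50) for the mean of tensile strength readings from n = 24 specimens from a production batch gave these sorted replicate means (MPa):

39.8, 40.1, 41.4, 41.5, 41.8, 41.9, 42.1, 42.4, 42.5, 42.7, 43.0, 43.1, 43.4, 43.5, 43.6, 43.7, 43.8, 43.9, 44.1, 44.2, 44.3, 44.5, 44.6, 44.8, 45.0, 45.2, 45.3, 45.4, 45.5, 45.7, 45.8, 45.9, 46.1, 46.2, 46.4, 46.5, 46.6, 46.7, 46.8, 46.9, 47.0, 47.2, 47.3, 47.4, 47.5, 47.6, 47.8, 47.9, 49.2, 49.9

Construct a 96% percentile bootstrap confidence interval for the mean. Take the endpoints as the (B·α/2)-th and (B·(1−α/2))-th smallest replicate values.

(39.8, 49.2)

α = 0.04; lower rank = 50 × 0.020 = 1; upper rank = 50 × 0.980 = 49.
The 1st smallest replicate is 39.8; the 49th is 49.2.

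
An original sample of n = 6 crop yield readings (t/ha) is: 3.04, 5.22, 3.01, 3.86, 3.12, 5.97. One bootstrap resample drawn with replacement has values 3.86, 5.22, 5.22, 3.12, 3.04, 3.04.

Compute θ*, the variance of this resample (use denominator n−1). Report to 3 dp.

θ* = 1.114

Mean = 3.9167; sum of squared deviations = 5.5723
s² = 5.5723 / 5 = 1.1145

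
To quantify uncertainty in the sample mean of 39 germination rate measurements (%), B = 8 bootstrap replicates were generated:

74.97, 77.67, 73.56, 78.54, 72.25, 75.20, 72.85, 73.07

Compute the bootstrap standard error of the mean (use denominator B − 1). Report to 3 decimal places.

SE* = 2.306

Bootstrap SE is the standard deviation of the 8 replicate means.
Mean of replicates: (74.97 + 77.67 + 73.56 + 78.54 + 72.25 + 75.20 + 72.85 + 73.07) / 8 = 598.1100 / 8 = 74.7638
Sum of squared deviations: (+0.2062)² + (+2.9062)² + (−1.2037)² + (+3.7763)² + (−2.5138)² + (+0.4363)² + (−1.9138)² + (−1.6938)² = 37.2384
Variance = 37.2384 / 7 = 5.3198
SE* = √5.3198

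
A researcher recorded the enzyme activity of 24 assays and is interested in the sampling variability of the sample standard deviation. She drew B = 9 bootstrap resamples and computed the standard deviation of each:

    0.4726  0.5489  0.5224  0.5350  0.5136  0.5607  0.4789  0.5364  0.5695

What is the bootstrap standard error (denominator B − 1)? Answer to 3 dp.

Bootstrap SE is the standard deviation of the 9 replicate standard deviations.
Mean of replicates: (0.4726 + 0.5489 + 0.5224 + 0.5350 + 0.5136 + 0.5607 + 0.4789 + 0.5364 + 0.5695) / 9 = 4.73800 / 9 = 0.52644
Sum of squared deviations: (−0.05384)² + (+0.02246)² + (−0.00404)² + (+0.00856)² + (−0.01284)² + (+0.03426)² + (−0.04754)² + (+0.00996)² + (+0.04306)² = 0.00904
Variance = 0.00904 / 8 = 0.00113
SE* = √0.00113

SE* = 0.034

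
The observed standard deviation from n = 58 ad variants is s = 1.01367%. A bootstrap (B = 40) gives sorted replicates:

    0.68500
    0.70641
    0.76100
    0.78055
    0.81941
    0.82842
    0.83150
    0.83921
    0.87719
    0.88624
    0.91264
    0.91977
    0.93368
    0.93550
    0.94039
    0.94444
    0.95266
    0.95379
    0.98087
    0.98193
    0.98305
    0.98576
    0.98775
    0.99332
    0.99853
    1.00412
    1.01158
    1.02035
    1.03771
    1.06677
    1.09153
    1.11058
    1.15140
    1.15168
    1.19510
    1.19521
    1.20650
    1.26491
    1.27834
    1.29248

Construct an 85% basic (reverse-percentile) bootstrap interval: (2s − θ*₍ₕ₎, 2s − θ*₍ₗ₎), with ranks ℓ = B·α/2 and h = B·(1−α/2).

(0.82084, 1.26634)

Percentile endpoints at ranks 3 and 37: θ*₍3₎ = 0.76100, θ*₍37₎ = 1.20650.
Basic interval reflects these around s:
  lower = 2 × 1.01367 − 1.20650 = 0.82084
  upper = 2 × 1.01367 − 0.76100 = 1.26634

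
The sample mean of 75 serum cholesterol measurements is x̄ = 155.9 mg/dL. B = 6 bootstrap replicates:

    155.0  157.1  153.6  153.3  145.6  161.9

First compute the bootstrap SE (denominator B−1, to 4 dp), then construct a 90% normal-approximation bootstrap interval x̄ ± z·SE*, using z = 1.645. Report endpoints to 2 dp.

Mean of replicates = 154.4167; sum of squared deviations = 143.1883; SE* = √(143.1883/5) = 5.3514
Margin = 1.645 × 5.3514 = 8.803
Interval: 155.9 ± 8.803

(147.10, 164.70)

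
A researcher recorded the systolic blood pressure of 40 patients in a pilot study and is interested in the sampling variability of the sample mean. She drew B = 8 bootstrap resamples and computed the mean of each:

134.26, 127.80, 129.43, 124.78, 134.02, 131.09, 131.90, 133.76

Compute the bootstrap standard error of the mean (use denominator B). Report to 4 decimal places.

SE* = 3.1516

Bootstrap SE is the standard deviation of the 8 replicate means.
Mean of replicates: (134.26 + 127.80 + 129.43 + 124.78 + 134.02 + 131.09 + 131.90 + 133.76) / 8 = 1047.04000 / 8 = 130.88000
Sum of squared deviations: (+3.38000)² + (−3.08000)² + (−1.45000)² + (−6.10000)² + (+3.14000)² + (+0.21000)² + (+1.02000)² + (+2.88000)² = 79.46180
Variance = 79.46180 / 8 = 9.93272
SE* = √9.93272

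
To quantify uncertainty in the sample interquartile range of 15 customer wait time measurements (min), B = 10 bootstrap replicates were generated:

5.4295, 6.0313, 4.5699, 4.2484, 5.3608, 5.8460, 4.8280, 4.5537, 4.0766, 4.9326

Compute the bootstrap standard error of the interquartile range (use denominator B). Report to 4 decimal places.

SE* = 0.6268

Bootstrap SE is the standard deviation of the 10 replicate interquartile ranges.
Mean of replicates: (5.4295 + 6.0313 + 4.5699 + 4.2484 + 5.3608 + 5.8460 + 4.8280 + 4.5537 + 4.0766 + 4.9326) / 10 = 49.87680 / 10 = 4.98768
Sum of squared deviations: (+0.44182)² + (+1.04362)² + (−0.41778)² + (−0.73928)² + (+0.37312)² + (+0.85832)² + (−0.15968)² + (−0.43398)² + (−0.91108)² + (−0.05508)² = 3.92829
Variance = 3.92829 / 10 = 0.39283
SE* = √0.39283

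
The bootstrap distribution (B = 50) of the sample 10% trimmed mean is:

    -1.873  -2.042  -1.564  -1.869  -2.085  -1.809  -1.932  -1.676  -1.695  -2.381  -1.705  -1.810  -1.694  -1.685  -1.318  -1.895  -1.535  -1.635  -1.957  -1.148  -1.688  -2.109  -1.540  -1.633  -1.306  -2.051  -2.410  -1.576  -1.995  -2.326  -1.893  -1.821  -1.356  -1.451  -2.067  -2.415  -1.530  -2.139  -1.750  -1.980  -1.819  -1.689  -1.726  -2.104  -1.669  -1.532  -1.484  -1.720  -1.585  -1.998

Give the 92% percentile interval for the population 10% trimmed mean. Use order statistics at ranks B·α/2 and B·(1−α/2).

(-2.410, -1.318)

Sorted replicates: -2.415, -2.410, -2.381, -2.326, -2.139, -2.109, -2.104, -2.085, -2.067, -2.051, -2.042, -1.998, -1.995, -1.980, -1.957, -1.932, -1.895, -1.893, -1.873, -1.869, -1.821, -1.819, -1.810, -1.809, -1.750, -1.726, -1.720, -1.705, -1.695, -1.694, -1.689, -1.688, -1.685, -1.676, -1.669, -1.635, -1.633, -1.585, -1.576, -1.564, -1.540, -1.535, -1.532, -1.530, -1.484, -1.451, -1.356, -1.318, -1.306, -1.148
α = 0.08; lower rank = 50 × 0.040 = 2; upper rank = 50 × 0.960 = 48.
The 2nd smallest replicate is -2.410; the 48th is -1.318.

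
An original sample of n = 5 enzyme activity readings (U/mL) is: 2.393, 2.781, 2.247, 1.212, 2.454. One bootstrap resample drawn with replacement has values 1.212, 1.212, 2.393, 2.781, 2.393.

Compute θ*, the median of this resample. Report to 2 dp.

θ* = 2.39

Sorted: 1.212, 1.212, 2.393, 2.393, 2.781
Median = middle value = 2.39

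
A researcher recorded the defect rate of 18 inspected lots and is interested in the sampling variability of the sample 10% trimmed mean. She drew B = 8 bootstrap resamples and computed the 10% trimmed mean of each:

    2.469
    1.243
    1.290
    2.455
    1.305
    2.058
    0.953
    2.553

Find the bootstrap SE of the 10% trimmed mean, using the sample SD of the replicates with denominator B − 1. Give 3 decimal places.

SE* = 0.659

Bootstrap SE is the standard deviation of the 8 replicate 10% trimmed means.
Mean of replicates: (2.469 + 1.243 + 1.290 + 2.455 + 1.305 + 2.058 + 0.953 + 2.553) / 8 = 14.3260 / 8 = 1.7908
Sum of squared deviations: (+0.6782)² + (−0.5477)² + (−0.5008)² + (+0.6643)² + (−0.4858)² + (+0.2672)² + (−0.8378)² + (+0.7622)² = 3.0423
Variance = 3.0423 / 7 = 0.4346
SE* = √0.4346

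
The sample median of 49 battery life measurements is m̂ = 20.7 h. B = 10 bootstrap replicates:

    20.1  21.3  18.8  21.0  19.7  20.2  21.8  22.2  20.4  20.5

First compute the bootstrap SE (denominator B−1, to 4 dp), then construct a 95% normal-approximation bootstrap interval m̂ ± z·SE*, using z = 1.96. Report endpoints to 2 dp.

Mean of replicates = 20.6000; sum of squared deviations = 9.1600; SE* = √(9.1600/9) = 1.0088
Margin = 1.96 × 1.0088 = 1.977
Interval: 20.7 ± 1.977

(18.72, 22.68)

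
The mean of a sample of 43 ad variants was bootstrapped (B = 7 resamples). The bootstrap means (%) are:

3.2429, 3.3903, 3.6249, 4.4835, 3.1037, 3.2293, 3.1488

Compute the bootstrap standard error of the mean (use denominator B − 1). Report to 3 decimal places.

SE* = 0.484

Bootstrap SE is the standard deviation of the 7 replicate means.
Mean of replicates: (3.2429 + 3.3903 + 3.6249 + 4.4835 + 3.1037 + 3.2293 + 3.1488) / 7 = 24.22340 / 7 = 3.46049
Sum of squared deviations: (−0.21759)² + (−0.07019)² + (+0.16441)² + (+1.02301)² + (−0.35679)² + (−0.23119)² + (−0.31169)² = 1.40375
Variance = 1.40375 / 6 = 0.23396
SE* = √0.23396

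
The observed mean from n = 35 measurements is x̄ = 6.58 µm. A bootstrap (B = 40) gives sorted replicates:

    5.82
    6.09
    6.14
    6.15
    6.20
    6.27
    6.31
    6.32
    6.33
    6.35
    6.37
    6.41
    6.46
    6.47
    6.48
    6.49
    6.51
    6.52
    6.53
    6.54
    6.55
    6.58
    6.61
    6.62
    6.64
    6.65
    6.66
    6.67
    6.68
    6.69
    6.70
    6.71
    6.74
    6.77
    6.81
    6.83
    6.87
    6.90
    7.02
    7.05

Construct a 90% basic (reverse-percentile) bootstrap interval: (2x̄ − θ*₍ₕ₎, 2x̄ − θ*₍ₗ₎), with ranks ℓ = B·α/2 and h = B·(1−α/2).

(6.26, 7.07)

Percentile endpoints at ranks 2 and 38: θ*₍2₎ = 6.09, θ*₍38₎ = 6.90.
Basic interval reflects these around x̄:
  lower = 2 × 6.58 − 6.90 = 6.26
  upper = 2 × 6.58 − 6.09 = 7.07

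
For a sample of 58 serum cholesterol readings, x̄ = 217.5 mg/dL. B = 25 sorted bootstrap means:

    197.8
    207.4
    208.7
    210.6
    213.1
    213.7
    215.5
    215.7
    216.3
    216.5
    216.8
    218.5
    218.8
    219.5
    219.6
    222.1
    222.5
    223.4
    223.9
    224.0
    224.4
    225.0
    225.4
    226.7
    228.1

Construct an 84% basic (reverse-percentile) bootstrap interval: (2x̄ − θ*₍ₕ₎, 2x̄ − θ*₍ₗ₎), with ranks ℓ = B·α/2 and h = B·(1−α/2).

Percentile endpoints at ranks 2 and 23: θ*₍2₎ = 207.4, θ*₍23₎ = 225.4.
Basic interval reflects these around x̄:
  lower = 2 × 217.5 − 225.4 = 209.6
  upper = 2 × 217.5 − 207.4 = 227.6

(209.6, 227.6)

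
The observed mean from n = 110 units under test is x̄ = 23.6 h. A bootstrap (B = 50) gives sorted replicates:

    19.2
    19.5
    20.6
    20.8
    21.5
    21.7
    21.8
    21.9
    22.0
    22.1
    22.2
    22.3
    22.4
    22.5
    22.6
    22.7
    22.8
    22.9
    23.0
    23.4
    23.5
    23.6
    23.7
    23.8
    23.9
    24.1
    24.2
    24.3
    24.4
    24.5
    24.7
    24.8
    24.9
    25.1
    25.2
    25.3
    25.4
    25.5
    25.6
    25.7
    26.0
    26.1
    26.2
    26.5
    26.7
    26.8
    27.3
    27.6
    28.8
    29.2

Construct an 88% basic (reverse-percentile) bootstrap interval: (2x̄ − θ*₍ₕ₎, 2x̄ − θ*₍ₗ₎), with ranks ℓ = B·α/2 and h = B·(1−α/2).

Percentile endpoints at ranks 3 and 47: θ*₍3₎ = 20.6, θ*₍47₎ = 27.3.
Basic interval reflects these around x̄:
  lower = 2 × 23.6 − 27.3 = 19.9
  upper = 2 × 23.6 − 20.6 = 26.6

(19.9, 26.6)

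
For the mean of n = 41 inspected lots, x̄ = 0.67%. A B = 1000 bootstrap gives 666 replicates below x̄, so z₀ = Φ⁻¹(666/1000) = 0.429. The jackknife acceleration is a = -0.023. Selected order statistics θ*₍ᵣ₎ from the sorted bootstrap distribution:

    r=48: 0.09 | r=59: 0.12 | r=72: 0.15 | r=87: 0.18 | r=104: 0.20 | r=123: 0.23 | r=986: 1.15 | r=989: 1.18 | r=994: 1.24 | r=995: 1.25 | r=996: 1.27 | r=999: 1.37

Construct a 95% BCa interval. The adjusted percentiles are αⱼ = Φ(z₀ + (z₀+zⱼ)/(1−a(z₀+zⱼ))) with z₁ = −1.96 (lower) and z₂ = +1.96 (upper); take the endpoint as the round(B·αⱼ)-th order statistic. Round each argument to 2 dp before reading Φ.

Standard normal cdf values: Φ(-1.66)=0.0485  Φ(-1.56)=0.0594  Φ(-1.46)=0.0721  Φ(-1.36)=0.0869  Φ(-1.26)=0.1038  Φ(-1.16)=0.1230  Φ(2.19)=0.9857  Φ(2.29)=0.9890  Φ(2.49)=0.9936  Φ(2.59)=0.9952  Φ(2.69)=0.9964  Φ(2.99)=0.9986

(0.23, 1.27)

Lower: z₀ + z₁ = 0.429 + (-1.960) = -1.531; 1 − a(z₀+z₁) = 1 − (-0.023)(-1.531) = 0.9648; argument = 0.429 + (-1.531)/0.9648 = -1.1579 → -1.16.
α₁ = Φ(-1.16) = 0.1230; rank = round(1000 × 0.1230) = 123; θ*₍123₎ = 0.23.
Upper: z₀ + z₂ = 2.389; 1 − a(z₀+z₂) = 1.0549; argument = 2.6936 → 2.69; α₂ = 0.9964; rank = 996; θ*₍996₎ = 1.27.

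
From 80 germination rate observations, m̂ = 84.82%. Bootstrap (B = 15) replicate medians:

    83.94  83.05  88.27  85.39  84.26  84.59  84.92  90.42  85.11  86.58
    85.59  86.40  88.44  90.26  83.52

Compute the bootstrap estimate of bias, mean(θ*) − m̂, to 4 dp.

mean(θ*) = (83.94 + 83.05 + 88.27 + 85.39 + 84.26 + 84.59 + 84.92 + 90.42 + 85.11 + 86.58 + 85.59 + 86.40 + 88.44 + 90.26 + 83.52) / 15 = 86.04933
bias = 86.04933 − 84.82

bias = +1.2293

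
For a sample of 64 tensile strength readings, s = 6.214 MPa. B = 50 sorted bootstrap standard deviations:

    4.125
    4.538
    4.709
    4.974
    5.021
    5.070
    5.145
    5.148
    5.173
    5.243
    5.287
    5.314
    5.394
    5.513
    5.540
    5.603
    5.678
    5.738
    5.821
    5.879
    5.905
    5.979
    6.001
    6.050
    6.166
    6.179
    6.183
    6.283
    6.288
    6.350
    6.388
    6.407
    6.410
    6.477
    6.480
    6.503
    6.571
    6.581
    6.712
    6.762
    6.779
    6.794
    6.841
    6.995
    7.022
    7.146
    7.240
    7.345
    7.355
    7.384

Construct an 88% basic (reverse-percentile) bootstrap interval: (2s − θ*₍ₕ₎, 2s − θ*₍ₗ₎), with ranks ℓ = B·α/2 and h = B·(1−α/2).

Percentile endpoints at ranks 3 and 47: θ*₍3₎ = 4.709, θ*₍47₎ = 7.240.
Basic interval reflects these around s:
  lower = 2 × 6.214 − 7.240 = 5.188
  upper = 2 × 6.214 − 4.709 = 7.719

(5.188, 7.719)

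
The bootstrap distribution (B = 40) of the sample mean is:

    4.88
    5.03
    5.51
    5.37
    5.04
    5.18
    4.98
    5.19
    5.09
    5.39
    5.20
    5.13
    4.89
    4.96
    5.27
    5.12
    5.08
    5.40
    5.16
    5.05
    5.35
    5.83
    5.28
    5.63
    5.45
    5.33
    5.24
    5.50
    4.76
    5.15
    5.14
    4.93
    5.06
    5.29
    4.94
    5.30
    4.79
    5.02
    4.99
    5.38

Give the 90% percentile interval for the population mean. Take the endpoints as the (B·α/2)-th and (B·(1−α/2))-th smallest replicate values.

Sorted replicates: 4.76, 4.79, 4.88, 4.89, 4.93, 4.94, 4.96, 4.98, 4.99, 5.02, 5.03, 5.04, 5.05, 5.06, 5.08, 5.09, 5.12, 5.13, 5.14, 5.15, 5.16, 5.18, 5.19, 5.20, 5.24, 5.27, 5.28, 5.29, 5.30, 5.33, 5.35, 5.37, 5.38, 5.39, 5.40, 5.45, 5.50, 5.51, 5.63, 5.83
α = 0.10; lower rank = 40 × 0.050 = 2; upper rank = 40 × 0.950 = 38.
The 2nd smallest replicate is 4.79; the 38th is 5.51.

(4.79, 5.51)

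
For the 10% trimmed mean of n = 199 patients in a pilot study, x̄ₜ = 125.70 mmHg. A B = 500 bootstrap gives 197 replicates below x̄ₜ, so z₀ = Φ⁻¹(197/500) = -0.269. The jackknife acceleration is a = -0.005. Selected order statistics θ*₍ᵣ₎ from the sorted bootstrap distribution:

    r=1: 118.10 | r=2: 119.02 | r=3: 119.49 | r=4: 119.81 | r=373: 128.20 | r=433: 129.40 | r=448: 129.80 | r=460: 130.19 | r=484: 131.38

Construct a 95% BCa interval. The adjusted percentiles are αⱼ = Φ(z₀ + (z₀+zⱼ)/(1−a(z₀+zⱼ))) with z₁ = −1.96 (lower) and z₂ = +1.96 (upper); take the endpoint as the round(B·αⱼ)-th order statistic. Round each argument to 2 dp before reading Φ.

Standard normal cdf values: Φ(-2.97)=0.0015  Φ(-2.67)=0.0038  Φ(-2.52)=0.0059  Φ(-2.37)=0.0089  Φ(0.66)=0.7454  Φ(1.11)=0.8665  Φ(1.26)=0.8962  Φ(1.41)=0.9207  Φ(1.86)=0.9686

(119.49, 130.19)

Lower: z₀ + z₁ = -0.269 + (-1.960) = -2.229; 1 − a(z₀+z₁) = 1 − (-0.005)(-2.229) = 0.9889; argument = -0.269 + (-2.229)/0.9889 = -2.5231 → -2.52.
α₁ = Φ(-2.52) = 0.0059; rank = round(500 × 0.0059) = 3; θ*₍3₎ = 119.49.
Upper: z₀ + z₂ = 1.691; 1 − a(z₀+z₂) = 1.0085; argument = 1.4078 → 1.41; α₂ = 0.9207; rank = 460; θ*₍460₎ = 130.19.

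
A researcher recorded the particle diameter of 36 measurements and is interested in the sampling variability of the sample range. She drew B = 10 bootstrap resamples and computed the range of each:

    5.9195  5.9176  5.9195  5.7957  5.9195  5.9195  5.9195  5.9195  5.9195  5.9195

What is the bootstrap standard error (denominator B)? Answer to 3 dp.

SE* = 0.037

Bootstrap SE is the standard deviation of the 10 replicate ranges.
Mean of replicates: (5.9195 + 5.9176 + 5.9195 + 5.7957 + 5.9195 + 5.9195 + 5.9195 + 5.9195 + 5.9195 + 5.9195) / 10 = 59.06930 / 10 = 5.90693
Sum of squared deviations: (+0.01257)² + (+0.01067)² + (+0.01257)² + (−0.11123)² + (+0.01257)² + (+0.01257)² + (+0.01257)² + (+0.01257)² + (+0.01257)² + (+0.01257)² = 0.01375
Variance = 0.01375 / 10 = 0.00138
SE* = √0.00138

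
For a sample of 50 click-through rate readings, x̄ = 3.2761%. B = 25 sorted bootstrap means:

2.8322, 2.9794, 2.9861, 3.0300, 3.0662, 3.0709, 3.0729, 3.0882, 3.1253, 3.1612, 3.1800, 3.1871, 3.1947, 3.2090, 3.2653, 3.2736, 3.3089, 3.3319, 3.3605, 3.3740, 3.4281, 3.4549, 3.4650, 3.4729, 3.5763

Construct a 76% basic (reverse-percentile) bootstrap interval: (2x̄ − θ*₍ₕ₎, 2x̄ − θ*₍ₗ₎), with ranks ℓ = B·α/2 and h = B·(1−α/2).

(3.0973, 3.5661)

Percentile endpoints at ranks 3 and 22: θ*₍3₎ = 2.9861, θ*₍22₎ = 3.4549.
Basic interval reflects these around x̄:
  lower = 2 × 3.2761 − 3.4549 = 3.0973
  upper = 2 × 3.2761 − 2.9861 = 3.5661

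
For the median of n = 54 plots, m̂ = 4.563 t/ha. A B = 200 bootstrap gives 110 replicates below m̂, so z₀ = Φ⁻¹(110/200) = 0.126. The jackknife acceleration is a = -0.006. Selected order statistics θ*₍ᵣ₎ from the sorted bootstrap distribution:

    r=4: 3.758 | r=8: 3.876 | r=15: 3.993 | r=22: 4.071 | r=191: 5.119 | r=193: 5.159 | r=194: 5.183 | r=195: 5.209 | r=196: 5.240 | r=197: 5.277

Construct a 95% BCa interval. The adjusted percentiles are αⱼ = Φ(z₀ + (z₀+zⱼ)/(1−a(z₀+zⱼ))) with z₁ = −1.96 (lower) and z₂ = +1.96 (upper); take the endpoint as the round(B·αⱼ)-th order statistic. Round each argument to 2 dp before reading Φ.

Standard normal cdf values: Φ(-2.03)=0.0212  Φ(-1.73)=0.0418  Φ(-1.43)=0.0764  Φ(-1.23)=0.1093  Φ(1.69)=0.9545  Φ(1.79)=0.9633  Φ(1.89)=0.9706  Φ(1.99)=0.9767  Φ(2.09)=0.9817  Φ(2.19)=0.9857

(3.876, 5.277)

Lower: z₀ + z₁ = 0.126 + (-1.960) = -1.834; 1 − a(z₀+z₁) = 1 − (-0.006)(-1.834) = 0.9890; argument = 0.126 + (-1.834)/0.9890 = -1.7284 → -1.73.
α₁ = Φ(-1.73) = 0.0418; rank = round(200 × 0.0418) = 8; θ*₍8₎ = 3.876.
Upper: z₀ + z₂ = 2.086; 1 − a(z₀+z₂) = 1.0125; argument = 2.1862 → 2.19; α₂ = 0.9857; rank = 197; θ*₍197₎ = 5.277.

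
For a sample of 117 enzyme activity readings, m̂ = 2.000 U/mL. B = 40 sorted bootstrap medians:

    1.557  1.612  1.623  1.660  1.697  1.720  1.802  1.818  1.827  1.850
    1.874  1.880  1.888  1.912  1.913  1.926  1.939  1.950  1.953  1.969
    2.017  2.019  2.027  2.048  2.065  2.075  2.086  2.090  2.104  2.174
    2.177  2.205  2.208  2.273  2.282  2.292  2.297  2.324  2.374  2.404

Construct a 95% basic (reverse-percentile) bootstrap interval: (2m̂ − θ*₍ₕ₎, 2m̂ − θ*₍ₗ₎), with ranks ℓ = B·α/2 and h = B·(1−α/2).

(1.626, 2.443)

Percentile endpoints at ranks 1 and 39: θ*₍1₎ = 1.557, θ*₍39₎ = 2.374.
Basic interval reflects these around m̂:
  lower = 2 × 2.000 − 2.374 = 1.626
  upper = 2 × 2.000 − 1.557 = 2.443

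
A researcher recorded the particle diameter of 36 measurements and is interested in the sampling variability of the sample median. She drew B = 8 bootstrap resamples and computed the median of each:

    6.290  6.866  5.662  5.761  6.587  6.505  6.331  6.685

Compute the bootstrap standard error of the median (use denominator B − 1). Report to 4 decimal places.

SE* = 0.4278

Bootstrap SE is the standard deviation of the 8 replicate medians.
Mean of replicates: (6.290 + 6.866 + 5.662 + 5.761 + 6.587 + 6.505 + 6.331 + 6.685) / 8 = 50.68700 / 8 = 6.33587
Sum of squared deviations: (−0.04587)² + (+0.53012)² + (−0.67387)² + (−0.57487)² + (+0.25113)² + (+0.16913)² + (−0.00487)² + (+0.34912)² = 1.28130
Variance = 1.28130 / 7 = 0.18304
SE* = √0.18304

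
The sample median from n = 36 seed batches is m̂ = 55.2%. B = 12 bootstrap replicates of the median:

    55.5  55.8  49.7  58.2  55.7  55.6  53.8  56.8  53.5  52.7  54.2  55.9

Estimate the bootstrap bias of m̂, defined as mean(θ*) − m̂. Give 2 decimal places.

bias = −0.42

mean(θ*) = (55.5 + 55.8 + 49.7 + 58.2 + 55.7 + 55.6 + 53.8 + 56.8 + 53.5 + 52.7 + 54.2 + 55.9) / 12 = 54.783
bias = 54.783 − 55.2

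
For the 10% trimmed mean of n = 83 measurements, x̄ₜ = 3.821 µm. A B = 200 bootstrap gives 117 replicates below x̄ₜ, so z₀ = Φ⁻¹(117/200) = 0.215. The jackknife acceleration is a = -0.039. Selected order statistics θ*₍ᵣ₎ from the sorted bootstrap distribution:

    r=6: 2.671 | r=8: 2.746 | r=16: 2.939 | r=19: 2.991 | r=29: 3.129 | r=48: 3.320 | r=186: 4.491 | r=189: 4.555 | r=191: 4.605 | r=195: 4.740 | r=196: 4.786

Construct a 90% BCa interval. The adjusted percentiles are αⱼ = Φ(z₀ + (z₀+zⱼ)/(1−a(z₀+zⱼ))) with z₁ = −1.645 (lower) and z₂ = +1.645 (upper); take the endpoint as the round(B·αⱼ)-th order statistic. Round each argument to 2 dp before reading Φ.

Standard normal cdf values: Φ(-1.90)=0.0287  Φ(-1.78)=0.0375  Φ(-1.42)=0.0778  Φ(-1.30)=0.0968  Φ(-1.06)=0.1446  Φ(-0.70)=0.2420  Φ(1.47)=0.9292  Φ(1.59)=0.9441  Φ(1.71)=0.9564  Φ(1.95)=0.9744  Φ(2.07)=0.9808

(2.991, 4.740)

Lower: z₀ + z₁ = 0.215 + (-1.645) = -1.430; 1 − a(z₀+z₁) = 1 − (-0.039)(-1.430) = 0.9442; argument = 0.215 + (-1.430)/0.9442 = -1.2995 → -1.30.
α₁ = Φ(-1.30) = 0.0968; rank = round(200 × 0.0968) = 19; θ*₍19₎ = 2.991.
Upper: z₀ + z₂ = 1.860; 1 − a(z₀+z₂) = 1.0725; argument = 1.9492 → 1.95; α₂ = 0.9744; rank = 195; θ*₍195₎ = 4.740.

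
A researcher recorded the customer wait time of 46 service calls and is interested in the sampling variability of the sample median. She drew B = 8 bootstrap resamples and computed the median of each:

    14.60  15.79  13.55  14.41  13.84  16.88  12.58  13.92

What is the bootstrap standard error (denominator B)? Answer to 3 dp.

SE* = 1.259

Bootstrap SE is the standard deviation of the 8 replicate medians.
Mean of replicates: (14.60 + 15.79 + 13.55 + 14.41 + 13.84 + 16.88 + 12.58 + 13.92) / 8 = 115.5700 / 8 = 14.4462
Sum of squared deviations: (+0.1538)² + (+1.3438)² + (−0.8962)² + (−0.0362)² + (−0.6062)² + (+2.4337)² + (−1.8662)² + (−0.5262)² = 12.6844
Variance = 12.6844 / 8 = 1.5855
SE* = √1.5855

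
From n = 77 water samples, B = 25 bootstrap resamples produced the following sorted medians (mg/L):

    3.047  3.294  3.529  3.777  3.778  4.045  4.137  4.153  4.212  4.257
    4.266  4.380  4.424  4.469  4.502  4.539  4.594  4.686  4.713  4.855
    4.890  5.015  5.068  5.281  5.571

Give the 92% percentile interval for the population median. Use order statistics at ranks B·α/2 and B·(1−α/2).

(3.047, 5.281)

α = 0.08; lower rank = 25 × 0.040 = 1; upper rank = 25 × 0.960 = 24.
The 1st smallest replicate is 3.047; the 24th is 5.281.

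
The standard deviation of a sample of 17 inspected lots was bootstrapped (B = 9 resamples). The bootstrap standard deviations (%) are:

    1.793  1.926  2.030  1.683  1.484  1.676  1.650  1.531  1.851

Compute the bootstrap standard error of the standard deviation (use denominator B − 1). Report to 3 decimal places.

SE* = 0.180

Bootstrap SE is the standard deviation of the 9 replicate standard deviations.
Mean of replicates: (1.793 + 1.926 + 2.030 + 1.683 + 1.484 + 1.676 + 1.650 + 1.531 + 1.851) / 9 = 15.6240 / 9 = 1.7360
Sum of squared deviations: (+0.0570)² + (+0.1900)² + (+0.2940)² + (−0.0530)² + (−0.2520)² + (−0.0600)² + (−0.0860)² + (−0.2050)² + (+0.1150)² = 0.2583
Variance = 0.2583 / 8 = 0.0323
SE* = √0.0323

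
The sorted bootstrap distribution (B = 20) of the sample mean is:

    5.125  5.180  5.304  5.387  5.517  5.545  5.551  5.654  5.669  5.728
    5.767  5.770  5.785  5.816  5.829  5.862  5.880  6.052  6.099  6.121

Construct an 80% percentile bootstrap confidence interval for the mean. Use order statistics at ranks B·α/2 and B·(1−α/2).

(5.180, 6.052)

α = 0.20; lower rank = 20 × 0.100 = 2; upper rank = 20 × 0.900 = 18.
The 2nd smallest replicate is 5.180; the 18th is 6.052.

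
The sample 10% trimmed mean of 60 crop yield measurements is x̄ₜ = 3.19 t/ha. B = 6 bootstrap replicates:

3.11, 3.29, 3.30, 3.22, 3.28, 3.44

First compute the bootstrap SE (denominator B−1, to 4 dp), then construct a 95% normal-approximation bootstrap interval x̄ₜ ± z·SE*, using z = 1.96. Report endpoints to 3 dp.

Mean of replicates = 3.2733; sum of squared deviations = 0.0583; SE* = √(0.0583/5) = 0.1080
Margin = 1.96 × 0.1080 = 0.2117
Interval: 3.19 ± 0.2117

(2.978, 3.402)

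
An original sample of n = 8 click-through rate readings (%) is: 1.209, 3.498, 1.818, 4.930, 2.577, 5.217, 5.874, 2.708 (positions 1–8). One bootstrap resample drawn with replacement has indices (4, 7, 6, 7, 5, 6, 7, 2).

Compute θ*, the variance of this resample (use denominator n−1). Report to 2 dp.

θ* = 1.49

Resample values: 4.930, 5.874, 5.217, 5.874, 2.577, 5.217, 5.874, 3.498.
Mean = 4.8826; sum of squared deviations = 10.4074
s² = 10.4074 / 7 = 1.4868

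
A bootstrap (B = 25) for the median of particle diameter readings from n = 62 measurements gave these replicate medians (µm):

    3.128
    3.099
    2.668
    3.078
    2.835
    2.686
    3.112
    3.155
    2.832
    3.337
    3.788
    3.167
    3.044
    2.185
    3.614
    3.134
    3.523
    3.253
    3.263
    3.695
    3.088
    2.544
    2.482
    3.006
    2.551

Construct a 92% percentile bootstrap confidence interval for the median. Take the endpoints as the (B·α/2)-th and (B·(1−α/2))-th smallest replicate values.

Sorted replicates: 2.185, 2.482, 2.544, 2.551, 2.668, 2.686, 2.832, 2.835, 3.006, 3.044, 3.078, 3.088, 3.099, 3.112, 3.128, 3.134, 3.155, 3.167, 3.253, 3.263, 3.337, 3.523, 3.614, 3.695, 3.788
α = 0.08; lower rank = 25 × 0.040 = 1; upper rank = 25 × 0.960 = 24.
The 1st smallest replicate is 2.185; the 24th is 3.695.

(2.185, 3.695)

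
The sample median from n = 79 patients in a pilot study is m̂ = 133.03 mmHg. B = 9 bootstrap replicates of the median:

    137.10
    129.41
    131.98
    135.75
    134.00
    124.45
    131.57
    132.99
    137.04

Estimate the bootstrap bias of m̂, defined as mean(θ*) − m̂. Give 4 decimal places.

mean(θ*) = (137.10 + 129.41 + 131.98 + 135.75 + 134.00 + 124.45 + 131.57 + 132.99 + 137.04) / 9 = 132.69889
bias = 132.69889 − 133.03

bias = −0.3311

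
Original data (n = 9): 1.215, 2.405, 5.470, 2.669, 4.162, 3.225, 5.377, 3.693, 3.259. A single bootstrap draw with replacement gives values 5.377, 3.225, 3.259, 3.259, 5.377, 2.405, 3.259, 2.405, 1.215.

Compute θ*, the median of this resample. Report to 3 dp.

θ* = 3.259

Sorted: 1.215, 2.405, 2.405, 3.225, 3.259, 3.259, 3.259, 5.377, 5.377
Median = middle value = 3.259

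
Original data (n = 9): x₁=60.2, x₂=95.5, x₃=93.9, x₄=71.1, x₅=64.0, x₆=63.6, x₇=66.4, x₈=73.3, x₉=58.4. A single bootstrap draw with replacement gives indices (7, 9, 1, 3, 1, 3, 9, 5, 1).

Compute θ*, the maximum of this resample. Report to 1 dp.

Resample values: 66.4, 58.4, 60.2, 93.9, 60.2, 93.9, 58.4, 64.0, 60.2.
Maximum = 93.9

θ* = 93.9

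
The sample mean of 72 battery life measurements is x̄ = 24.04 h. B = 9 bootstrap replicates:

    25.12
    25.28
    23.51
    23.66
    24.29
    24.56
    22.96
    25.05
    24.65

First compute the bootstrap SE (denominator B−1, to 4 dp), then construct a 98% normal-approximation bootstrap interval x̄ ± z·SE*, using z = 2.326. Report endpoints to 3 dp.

(22.165, 25.915)

Mean of replicates = 24.3422; sum of squared deviations = 5.1988; SE* = √(5.1988/8) = 0.8061
Margin = 2.326 × 0.8061 = 1.8750
Interval: 24.04 ± 1.8750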